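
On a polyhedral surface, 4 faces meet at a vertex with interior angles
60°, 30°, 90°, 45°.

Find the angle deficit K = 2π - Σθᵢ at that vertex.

Sum of angles = 225°. K = 360° - 225° = 135°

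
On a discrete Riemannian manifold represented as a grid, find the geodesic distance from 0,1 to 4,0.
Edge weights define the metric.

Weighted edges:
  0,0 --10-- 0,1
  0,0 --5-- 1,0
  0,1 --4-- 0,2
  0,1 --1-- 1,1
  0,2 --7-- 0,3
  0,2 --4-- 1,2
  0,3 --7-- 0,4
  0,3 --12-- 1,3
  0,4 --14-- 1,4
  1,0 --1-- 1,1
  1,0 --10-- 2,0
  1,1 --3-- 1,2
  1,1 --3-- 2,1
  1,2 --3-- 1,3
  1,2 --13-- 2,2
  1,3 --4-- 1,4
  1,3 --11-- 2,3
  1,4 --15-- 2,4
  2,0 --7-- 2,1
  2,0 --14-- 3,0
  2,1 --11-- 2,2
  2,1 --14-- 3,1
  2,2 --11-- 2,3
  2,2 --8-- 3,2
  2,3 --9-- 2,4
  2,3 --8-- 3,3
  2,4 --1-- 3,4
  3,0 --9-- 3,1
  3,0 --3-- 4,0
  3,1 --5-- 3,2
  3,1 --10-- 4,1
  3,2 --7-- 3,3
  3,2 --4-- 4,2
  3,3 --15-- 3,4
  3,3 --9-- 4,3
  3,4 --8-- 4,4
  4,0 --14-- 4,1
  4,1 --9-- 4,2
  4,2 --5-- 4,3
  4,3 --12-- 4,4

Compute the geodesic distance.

Shortest path: 0,1 → 1,1 → 2,1 → 2,0 → 3,0 → 4,0, total weight = 28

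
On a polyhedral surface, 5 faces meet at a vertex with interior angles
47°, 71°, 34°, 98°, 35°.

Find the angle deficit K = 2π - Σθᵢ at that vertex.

Sum of angles = 285°. K = 360° - 285° = 75° = 5π/12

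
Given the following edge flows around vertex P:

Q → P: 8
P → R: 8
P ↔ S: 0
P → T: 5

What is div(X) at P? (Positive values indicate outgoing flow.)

Divergence = sum of outgoing flows = (-8) + 8 + 0 + 5 = 5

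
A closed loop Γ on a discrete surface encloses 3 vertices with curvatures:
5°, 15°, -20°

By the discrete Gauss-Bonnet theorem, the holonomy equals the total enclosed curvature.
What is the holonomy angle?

Holonomy = total enclosed curvature = 5° + 15° + (-20°) = 0°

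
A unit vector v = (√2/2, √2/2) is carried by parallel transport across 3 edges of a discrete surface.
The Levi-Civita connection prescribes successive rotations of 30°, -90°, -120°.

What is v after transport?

Total rotation: 30° + (-90°) + (-120°) = -180° ≡ 180° (mod 360°). Final vector: (-0.7071, -0.7071)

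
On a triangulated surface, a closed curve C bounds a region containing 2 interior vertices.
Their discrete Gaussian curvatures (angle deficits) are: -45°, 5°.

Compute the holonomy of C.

Holonomy = total enclosed curvature = (-45°) + 5° = -40°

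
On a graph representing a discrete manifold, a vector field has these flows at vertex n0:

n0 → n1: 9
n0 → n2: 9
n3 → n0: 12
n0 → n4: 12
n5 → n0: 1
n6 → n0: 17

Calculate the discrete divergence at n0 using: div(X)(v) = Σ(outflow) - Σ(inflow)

Divergence = sum of outgoing flows = 9 + 9 + (-12) + 12 + (-1) + (-17) = 0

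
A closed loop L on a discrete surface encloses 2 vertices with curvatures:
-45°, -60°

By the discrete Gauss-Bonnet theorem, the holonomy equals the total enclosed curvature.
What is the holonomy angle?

Holonomy = total enclosed curvature = (-45°) + (-60°) = -105°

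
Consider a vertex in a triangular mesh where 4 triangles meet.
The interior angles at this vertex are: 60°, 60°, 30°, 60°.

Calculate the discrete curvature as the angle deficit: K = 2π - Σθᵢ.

Sum of angles = 210°. K = 360° - 210° = 150°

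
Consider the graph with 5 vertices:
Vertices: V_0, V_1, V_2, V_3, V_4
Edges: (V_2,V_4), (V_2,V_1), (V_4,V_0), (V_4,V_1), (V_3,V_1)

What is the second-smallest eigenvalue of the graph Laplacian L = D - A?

Degrees: deg(V_0) = 1, deg(V_1) = 3, deg(V_2) = 2, deg(V_3) = 1, deg(V_4) = 3.
L = D − A with rows/columns ordered (V_0, V_1, V_2, V_3, V_4):
  [ 1,  0,  0,  0, -1]
  [ 0,  3, -1, -1, -1]
  [ 0, -1,  2,  0, -1]
  [ 0, -1,  0,  1,  0]
  [-1, -1, -1,  0,  3]
Characteristic polynomial: det(λI − L) = λ(λ² − 5λ + 3)(λ² − 5λ + 5).
Roots: λ = 0; (λ² − 5λ + 3) = 0 ⇒ λ = (5 ± √13)/2 ≈ 0.6972, 4.3028; (λ² − 5λ + 5) = 0 ⇒ λ = (5 ± √5)/2 ≈ 1.382, 3.618.
(Check: the roots sum (with multiplicity) to 10, matching trace L = Σdeg = 2·5 = 10.)
Laplacian eigenvalues: [0.0, 0.6972, 1.382, 3.618, 4.3028]. Algebraic connectivity (smallest non-zero eigenvalue) = 0.6972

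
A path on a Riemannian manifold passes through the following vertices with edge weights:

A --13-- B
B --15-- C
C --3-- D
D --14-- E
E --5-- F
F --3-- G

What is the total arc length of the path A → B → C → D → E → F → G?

Arc length = 13 + 15 + 3 + 14 + 5 + 3 = 53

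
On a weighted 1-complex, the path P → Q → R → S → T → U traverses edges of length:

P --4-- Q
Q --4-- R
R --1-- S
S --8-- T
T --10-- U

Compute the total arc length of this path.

Arc length = 4 + 4 + 1 + 8 + 10 = 27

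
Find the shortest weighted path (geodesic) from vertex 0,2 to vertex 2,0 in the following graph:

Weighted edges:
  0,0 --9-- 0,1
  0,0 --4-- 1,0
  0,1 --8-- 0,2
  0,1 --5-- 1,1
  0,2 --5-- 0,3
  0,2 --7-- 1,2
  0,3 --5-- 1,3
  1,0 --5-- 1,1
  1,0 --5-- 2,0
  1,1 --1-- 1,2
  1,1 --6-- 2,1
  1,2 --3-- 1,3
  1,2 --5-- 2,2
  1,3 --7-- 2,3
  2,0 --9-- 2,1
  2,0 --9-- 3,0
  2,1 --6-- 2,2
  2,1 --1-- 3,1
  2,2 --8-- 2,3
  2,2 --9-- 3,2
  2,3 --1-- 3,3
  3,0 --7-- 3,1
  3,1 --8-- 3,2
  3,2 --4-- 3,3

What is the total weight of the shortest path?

Shortest path: 0,2 → 1,2 → 1,1 → 1,0 → 2,0, total weight = 18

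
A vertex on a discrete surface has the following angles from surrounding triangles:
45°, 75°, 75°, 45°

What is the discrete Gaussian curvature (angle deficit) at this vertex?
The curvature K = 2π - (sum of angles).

Sum of angles = 240°. K = 360° - 240° = 120°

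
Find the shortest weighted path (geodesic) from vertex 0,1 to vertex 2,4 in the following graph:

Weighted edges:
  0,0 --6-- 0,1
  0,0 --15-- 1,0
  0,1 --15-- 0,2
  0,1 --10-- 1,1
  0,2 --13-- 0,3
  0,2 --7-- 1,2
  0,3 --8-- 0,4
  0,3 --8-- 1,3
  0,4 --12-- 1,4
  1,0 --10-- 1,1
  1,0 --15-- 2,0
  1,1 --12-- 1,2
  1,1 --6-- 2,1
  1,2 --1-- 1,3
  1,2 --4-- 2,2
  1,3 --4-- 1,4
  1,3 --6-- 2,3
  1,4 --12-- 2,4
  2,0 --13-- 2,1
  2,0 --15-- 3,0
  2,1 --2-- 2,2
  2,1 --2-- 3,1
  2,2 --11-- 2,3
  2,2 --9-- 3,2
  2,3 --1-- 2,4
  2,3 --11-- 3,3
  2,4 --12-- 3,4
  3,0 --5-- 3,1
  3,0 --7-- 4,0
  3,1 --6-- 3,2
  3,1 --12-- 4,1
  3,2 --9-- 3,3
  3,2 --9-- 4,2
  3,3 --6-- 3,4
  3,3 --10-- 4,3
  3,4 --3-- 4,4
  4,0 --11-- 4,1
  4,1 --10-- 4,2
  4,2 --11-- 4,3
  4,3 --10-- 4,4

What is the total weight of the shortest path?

Shortest path: 0,1 → 1,1 → 2,1 → 2,2 → 2,3 → 2,4, total weight = 30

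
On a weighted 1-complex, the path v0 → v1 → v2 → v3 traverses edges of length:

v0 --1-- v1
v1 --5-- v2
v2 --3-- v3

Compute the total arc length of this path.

Arc length = 1 + 5 + 3 = 9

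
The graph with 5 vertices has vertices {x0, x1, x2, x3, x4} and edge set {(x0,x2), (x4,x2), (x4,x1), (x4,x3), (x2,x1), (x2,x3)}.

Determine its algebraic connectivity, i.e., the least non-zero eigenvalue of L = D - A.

Degrees: deg(x0) = 1, deg(x1) = 2, deg(x2) = 4, deg(x3) = 2, deg(x4) = 3.
L = D − A with rows/columns ordered (x0, x1, x2, x3, x4):
  [ 1,  0, -1,  0,  0]
  [ 0,  2, -1,  0, -1]
  [-1, -1,  4, -1, -1]
  [ 0,  0, -1,  2, -1]
  [ 0, -1, -1, -1,  3]
Characteristic polynomial: det(λI − L) = λ(λ − 1)(λ − 2)(λ − 4)(λ − 5).
Roots: λ = 0; (λ − 1) = 0 ⇒ λ = 1; (λ − 2) = 0 ⇒ λ = 2; (λ − 4) = 0 ⇒ λ = 4; (λ − 5) = 0 ⇒ λ = 5.
(Check: the roots sum (with multiplicity) to 12, matching trace L = Σdeg = 2·6 = 12.)
Laplacian eigenvalues: [0.0, 1.0, 2.0, 4.0, 5.0]. Algebraic connectivity (smallest non-zero eigenvalue) = 1.0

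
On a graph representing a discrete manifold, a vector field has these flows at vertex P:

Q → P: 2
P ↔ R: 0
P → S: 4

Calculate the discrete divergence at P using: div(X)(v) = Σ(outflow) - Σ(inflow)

Divergence = sum of outgoing flows = (-2) + 0 + 4 = 2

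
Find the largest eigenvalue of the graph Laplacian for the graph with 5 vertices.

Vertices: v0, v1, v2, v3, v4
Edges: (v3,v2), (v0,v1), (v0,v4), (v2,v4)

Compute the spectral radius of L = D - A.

Degrees: deg(v0) = 2, deg(v1) = 1, deg(v2) = 2, deg(v3) = 1, deg(v4) = 2.
L = D − A with rows/columns ordered (v0, v1, v2, v3, v4):
  [ 2, -1,  0,  0, -1]
  [-1,  1,  0,  0,  0]
  [ 0,  0,  2, -1, -1]
  [ 0,  0, -1,  1,  0]
  [-1,  0, -1,  0,  2]
Characteristic polynomial: det(λI − L) = λ(λ² − 3λ + 1)(λ² − 5λ + 5).
Roots: λ = 0; (λ² − 3λ + 1) = 0 ⇒ λ = (3 ± √5)/2 ≈ 0.382, 2.618; (λ² − 5λ + 5) = 0 ⇒ λ = (5 ± √5)/2 ≈ 1.382, 3.618.
(Check: the roots sum (with multiplicity) to 8, matching trace L = Σdeg = 2·4 = 8.)
Laplacian eigenvalues: [0.0, 0.382, 1.382, 2.618, 3.618]. Largest eigenvalue (spectral radius) = 3.618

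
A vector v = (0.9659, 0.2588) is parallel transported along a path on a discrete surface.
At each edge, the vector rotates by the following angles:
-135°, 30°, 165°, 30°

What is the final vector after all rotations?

Total rotation: (-135°) + 30° + 165° + 30° = 90°. Final vector: (-0.2588, 0.9659)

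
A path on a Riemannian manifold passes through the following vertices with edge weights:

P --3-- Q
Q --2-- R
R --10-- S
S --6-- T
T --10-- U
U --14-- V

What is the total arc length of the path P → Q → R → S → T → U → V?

Arc length = 3 + 2 + 10 + 6 + 10 + 14 = 45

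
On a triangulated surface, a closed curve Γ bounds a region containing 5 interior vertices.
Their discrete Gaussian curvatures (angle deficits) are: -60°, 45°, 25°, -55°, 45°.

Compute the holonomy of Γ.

Holonomy = total enclosed curvature = (-60°) + 45° + 25° + (-55°) + 45° = 0°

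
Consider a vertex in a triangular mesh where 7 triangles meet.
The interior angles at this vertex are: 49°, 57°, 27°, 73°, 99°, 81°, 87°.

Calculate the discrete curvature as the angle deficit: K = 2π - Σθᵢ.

Sum of angles = 473°. K = 360° - 473° = -113° = -113π/180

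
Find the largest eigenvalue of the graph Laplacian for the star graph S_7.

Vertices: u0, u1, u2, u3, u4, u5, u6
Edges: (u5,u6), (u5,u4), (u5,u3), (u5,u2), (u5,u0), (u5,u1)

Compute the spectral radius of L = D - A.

The star S_7 is the complete bipartite graph K_{1,6} (one hub of degree 6, 6 leaves of degree 1). The Laplacian spectrum of K_{p,q} is 0, p (multiplicity q−1), q (multiplicity p−1), p+q. With p = 1, q = 6: 0 once, 1 with multiplicity 5, and 7 once. (Check: trace L = sum of degrees = 12 = 5·1 + 7.)
Laplacian eigenvalues: [0.0, 1.0, 1.0, 1.0, 1.0, 1.0, 7.0]. Largest eigenvalue (spectral radius) = 7.0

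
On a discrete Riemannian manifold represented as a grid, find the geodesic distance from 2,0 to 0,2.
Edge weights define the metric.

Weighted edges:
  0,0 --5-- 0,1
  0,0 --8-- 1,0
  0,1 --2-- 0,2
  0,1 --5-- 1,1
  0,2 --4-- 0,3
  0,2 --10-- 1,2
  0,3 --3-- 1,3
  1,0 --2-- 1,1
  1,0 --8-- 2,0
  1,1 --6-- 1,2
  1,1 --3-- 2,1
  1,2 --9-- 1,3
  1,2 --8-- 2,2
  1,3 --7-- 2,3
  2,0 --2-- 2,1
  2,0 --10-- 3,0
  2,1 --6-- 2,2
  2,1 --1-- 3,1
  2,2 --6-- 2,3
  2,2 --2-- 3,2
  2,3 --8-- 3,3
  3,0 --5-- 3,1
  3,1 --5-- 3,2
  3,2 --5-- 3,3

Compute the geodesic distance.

Shortest path: 2,0 → 2,1 → 1,1 → 0,1 → 0,2, total weight = 12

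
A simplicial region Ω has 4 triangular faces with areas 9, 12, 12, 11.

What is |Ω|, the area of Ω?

9 + 12 + 12 + 11 = 44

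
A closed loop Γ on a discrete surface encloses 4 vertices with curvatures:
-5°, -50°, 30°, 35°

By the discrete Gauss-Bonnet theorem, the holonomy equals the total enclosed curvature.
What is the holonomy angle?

Holonomy = total enclosed curvature = (-5°) + (-50°) + 30° + 35° = 10°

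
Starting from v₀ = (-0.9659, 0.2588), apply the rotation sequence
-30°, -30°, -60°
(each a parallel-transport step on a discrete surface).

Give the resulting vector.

Total rotation: (-30°) + (-30°) + (-60°) = -120°. Final vector: (0.7071, 0.7071)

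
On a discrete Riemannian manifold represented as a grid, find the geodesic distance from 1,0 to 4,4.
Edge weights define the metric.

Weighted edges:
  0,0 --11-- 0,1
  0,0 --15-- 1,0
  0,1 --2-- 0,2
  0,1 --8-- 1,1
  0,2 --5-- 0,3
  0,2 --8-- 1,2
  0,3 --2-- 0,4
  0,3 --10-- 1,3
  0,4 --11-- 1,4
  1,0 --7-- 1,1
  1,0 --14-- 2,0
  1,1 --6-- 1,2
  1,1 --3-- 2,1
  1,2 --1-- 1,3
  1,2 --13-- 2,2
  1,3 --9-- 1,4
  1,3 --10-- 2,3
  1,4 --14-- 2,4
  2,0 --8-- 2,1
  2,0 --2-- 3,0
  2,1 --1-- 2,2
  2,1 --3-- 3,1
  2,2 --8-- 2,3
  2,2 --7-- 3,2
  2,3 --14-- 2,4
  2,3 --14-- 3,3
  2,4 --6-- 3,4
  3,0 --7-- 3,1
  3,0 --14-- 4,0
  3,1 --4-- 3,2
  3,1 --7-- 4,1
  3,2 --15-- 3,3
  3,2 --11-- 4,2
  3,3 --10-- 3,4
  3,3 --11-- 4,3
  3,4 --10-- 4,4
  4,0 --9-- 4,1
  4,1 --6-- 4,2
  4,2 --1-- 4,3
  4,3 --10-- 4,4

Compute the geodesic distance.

Shortest path: 1,0 → 1,1 → 2,1 → 3,1 → 4,1 → 4,2 → 4,3 → 4,4, total weight = 37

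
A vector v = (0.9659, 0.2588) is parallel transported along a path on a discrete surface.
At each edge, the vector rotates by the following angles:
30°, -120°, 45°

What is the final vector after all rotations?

Total rotation: 30° + (-120°) + 45° = -45°. Final vector: (0.8660, -0.5000)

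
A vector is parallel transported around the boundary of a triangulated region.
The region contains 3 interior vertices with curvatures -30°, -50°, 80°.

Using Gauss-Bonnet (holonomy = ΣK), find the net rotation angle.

Holonomy = total enclosed curvature = (-30°) + (-50°) + 80° = 0°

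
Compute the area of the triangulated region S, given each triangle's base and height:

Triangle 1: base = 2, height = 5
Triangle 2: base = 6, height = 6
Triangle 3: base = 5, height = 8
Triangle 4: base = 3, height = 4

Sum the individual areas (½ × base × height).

(1/2)×2×5 + (1/2)×6×6 + (1/2)×5×8 + (1/2)×3×4 = 49.0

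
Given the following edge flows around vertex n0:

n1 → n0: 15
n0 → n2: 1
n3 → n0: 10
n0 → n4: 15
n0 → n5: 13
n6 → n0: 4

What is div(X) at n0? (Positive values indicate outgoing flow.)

Divergence = sum of outgoing flows = (-15) + 1 + (-10) + 15 + 13 + (-4) = 0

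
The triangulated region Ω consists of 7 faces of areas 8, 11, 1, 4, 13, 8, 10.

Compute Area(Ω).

8 + 11 + 1 + 4 + 13 + 8 + 10 = 55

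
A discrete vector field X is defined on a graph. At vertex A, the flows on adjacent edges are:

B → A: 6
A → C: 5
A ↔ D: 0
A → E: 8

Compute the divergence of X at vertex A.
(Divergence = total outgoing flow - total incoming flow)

Divergence = sum of outgoing flows = (-6) + 5 + 0 + 8 = 7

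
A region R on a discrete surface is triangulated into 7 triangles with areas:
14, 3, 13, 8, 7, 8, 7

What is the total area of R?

14 + 3 + 13 + 8 + 7 + 8 + 7 = 60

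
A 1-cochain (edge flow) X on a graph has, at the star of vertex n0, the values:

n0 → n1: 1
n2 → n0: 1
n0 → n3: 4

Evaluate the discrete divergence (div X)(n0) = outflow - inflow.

Divergence = sum of outgoing flows = 1 + (-1) + 4 = 4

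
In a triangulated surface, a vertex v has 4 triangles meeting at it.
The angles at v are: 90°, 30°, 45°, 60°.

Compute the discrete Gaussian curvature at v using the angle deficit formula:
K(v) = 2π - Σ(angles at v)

Sum of angles = 225°. K = 360° - 225° = 135° = 3π/4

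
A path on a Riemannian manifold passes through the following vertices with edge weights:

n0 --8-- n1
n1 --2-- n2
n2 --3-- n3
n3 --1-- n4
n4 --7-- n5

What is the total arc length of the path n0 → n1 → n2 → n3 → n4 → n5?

Arc length = 8 + 2 + 3 + 1 + 7 = 21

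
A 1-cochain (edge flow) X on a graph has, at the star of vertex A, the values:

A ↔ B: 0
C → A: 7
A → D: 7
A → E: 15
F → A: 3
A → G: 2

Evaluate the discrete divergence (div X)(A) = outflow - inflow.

Divergence = sum of outgoing flows = 0 + (-7) + 7 + 15 + (-3) + 2 = 14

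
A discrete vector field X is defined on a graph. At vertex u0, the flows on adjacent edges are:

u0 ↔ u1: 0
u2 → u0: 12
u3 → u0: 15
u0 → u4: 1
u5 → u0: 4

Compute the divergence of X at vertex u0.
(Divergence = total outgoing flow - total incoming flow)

Divergence = sum of outgoing flows = 0 + (-12) + (-15) + 1 + (-4) = -30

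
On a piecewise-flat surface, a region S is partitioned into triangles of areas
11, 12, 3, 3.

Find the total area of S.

11 + 12 + 3 + 3 = 29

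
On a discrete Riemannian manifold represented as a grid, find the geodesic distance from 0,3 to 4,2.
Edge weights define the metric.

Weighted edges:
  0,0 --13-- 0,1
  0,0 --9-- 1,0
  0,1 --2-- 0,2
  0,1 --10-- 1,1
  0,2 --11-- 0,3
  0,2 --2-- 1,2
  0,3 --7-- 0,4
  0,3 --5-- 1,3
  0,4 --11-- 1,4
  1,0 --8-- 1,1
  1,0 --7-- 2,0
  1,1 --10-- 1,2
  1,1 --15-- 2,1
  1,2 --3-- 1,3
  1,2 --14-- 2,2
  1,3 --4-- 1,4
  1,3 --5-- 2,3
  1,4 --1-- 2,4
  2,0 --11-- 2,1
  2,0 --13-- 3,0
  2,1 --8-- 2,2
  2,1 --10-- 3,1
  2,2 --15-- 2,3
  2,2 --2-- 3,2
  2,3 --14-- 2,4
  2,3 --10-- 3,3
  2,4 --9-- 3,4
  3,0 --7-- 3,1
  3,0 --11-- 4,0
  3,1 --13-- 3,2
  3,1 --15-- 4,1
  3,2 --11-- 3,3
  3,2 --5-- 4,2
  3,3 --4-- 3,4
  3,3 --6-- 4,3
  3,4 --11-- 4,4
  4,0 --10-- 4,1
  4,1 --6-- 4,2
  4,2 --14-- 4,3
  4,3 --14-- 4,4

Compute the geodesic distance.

Shortest path: 0,3 → 1,3 → 1,2 → 2,2 → 3,2 → 4,2, total weight = 29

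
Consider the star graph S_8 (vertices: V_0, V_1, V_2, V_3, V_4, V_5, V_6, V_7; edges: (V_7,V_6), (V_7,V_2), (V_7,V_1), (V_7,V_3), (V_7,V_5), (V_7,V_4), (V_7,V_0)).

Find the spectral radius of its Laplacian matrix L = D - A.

The star S_8 is the complete bipartite graph K_{1,7} (one hub of degree 7, 7 leaves of degree 1). The Laplacian spectrum of K_{p,q} is 0, p (multiplicity q−1), q (multiplicity p−1), p+q. With p = 1, q = 7: 0 once, 1 with multiplicity 6, and 8 once. (Check: trace L = sum of degrees = 14 = 6·1 + 8.)
Laplacian eigenvalues: [0.0, 1.0, 1.0, 1.0, 1.0, 1.0, 1.0, 8.0]. Largest eigenvalue (spectral radius) = 8.0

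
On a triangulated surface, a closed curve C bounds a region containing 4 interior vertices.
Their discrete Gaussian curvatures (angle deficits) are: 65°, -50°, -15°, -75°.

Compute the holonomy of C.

Holonomy = total enclosed curvature = 65° + (-50°) + (-15°) + (-75°) = -75°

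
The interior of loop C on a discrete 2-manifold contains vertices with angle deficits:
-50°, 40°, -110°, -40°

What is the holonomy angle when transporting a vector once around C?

Holonomy = total enclosed curvature = (-50°) + 40° + (-110°) + (-40°) = -160°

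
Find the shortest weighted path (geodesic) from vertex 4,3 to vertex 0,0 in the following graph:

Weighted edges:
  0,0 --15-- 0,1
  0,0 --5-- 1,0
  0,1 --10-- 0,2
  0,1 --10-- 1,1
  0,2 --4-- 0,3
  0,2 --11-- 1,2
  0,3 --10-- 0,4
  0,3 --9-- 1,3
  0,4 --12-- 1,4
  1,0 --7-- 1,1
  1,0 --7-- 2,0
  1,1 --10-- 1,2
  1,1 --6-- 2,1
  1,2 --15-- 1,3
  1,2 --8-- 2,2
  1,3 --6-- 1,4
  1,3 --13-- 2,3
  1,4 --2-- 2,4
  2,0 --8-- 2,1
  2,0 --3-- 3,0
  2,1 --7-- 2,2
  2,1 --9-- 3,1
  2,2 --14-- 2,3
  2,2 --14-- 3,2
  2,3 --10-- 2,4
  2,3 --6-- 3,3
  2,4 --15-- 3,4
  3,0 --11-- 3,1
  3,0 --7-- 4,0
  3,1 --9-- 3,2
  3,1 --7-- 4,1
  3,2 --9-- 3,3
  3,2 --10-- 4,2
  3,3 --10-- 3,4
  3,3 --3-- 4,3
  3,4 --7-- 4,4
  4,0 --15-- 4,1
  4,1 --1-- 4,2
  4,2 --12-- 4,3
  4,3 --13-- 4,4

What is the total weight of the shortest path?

Shortest path: 4,3 → 4,2 → 4,1 → 3,1 → 3,0 → 2,0 → 1,0 → 0,0, total weight = 46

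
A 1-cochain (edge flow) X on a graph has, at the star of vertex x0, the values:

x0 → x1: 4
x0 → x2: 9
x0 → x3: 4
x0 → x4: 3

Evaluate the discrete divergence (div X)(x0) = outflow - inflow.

Divergence = sum of outgoing flows = 4 + 9 + 4 + 3 = 20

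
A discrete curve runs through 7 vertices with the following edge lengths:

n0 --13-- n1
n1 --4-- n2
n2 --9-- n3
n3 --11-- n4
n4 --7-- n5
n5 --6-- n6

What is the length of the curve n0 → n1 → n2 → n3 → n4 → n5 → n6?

Arc length = 13 + 4 + 9 + 11 + 7 + 6 = 50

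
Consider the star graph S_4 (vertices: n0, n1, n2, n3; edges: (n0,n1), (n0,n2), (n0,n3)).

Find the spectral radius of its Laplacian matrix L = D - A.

The star S_4 is the complete bipartite graph K_{1,3} (one hub of degree 3, 3 leaves of degree 1). The Laplacian spectrum of K_{p,q} is 0, p (multiplicity q−1), q (multiplicity p−1), p+q. With p = 1, q = 3: 0 once, 1 with multiplicity 2, and 4 once. (Check: trace L = sum of degrees = 6 = 2·1 + 4.)
Laplacian eigenvalues: [0.0, 1.0, 1.0, 4.0]. Largest eigenvalue (spectral radius) = 4.0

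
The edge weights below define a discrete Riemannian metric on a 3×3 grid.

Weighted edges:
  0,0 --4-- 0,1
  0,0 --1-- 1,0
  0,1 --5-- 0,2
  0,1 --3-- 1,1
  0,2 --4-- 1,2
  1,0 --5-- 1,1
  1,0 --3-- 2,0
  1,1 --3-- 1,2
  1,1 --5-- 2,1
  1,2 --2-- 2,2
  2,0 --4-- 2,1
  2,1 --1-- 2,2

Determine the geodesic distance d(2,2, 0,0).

Shortest path: 2,2 → 2,1 → 2,0 → 1,0 → 0,0, total weight = 9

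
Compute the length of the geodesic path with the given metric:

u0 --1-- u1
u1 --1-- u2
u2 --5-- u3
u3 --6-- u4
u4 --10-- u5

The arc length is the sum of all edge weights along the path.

Arc length = 1 + 1 + 5 + 6 + 10 = 23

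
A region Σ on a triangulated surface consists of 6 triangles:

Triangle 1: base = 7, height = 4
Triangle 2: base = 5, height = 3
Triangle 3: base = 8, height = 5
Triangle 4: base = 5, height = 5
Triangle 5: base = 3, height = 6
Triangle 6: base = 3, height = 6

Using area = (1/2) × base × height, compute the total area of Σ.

(1/2)×7×4 + (1/2)×5×3 + (1/2)×8×5 + (1/2)×5×5 + (1/2)×3×6 + (1/2)×3×6 = 72.0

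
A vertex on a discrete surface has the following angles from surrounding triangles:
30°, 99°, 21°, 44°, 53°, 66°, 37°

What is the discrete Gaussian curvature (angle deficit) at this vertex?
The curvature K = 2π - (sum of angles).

Sum of angles = 350°. K = 360° - 350° = 10° = π/18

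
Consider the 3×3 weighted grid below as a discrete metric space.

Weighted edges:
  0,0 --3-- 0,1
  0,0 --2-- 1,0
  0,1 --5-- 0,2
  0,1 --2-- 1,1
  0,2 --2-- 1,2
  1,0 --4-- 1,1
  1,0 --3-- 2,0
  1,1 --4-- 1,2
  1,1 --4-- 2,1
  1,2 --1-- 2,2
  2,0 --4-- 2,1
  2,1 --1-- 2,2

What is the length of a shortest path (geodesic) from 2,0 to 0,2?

Shortest path: 2,0 → 2,1 → 2,2 → 1,2 → 0,2, total weight = 8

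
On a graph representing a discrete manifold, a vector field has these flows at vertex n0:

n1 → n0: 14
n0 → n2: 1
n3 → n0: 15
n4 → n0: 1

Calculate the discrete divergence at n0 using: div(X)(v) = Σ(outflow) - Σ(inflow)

Divergence = sum of outgoing flows = (-14) + 1 + (-15) + (-1) = -29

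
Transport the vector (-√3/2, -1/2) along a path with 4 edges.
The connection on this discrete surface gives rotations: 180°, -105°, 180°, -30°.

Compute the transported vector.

Total rotation: 180° + (-105°) + 180° + (-30°) = 225° ≡ -135° (mod 360°). Final vector: (0.2588, 0.9659)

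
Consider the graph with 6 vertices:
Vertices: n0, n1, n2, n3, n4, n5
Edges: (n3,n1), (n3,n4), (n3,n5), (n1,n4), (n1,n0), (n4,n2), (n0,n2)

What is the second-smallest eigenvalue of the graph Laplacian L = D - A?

Degrees: deg(n0) = 2, deg(n1) = 3, deg(n2) = 2, deg(n3) = 3, deg(n4) = 3, deg(n5) = 1.
L = D − A with rows/columns ordered (n0, n1, n2, n3, n4, n5):
  [ 2, -1, -1,  0,  0,  0]
  [-1,  3,  0, -1, -1,  0]
  [-1,  0,  2,  0, -1,  0]
  [ 0, -1,  0,  3, -1, -1]
  [ 0, -1, -1, -1,  3,  0]
  [ 0,  0,  0, -1,  0,  1]
Characteristic polynomial: det(λI − L) = λ(λ² − 5λ + 3)(λ − 2)(λ² − 7λ + 11).
Roots: λ = 0; (λ² − 5λ + 3) = 0 ⇒ λ = (5 ± √13)/2 ≈ 0.6972, 4.3028; (λ − 2) = 0 ⇒ λ = 2; (λ² − 7λ + 11) = 0 ⇒ λ = (7 ± √5)/2 ≈ 2.382, 4.618.
(Check: the roots sum (with multiplicity) to 14, matching trace L = Σdeg = 2·7 = 14.)
Laplacian eigenvalues: [0.0, 0.6972, 2.0, 2.382, 4.3028, 4.618]. Algebraic connectivity (smallest non-zero eigenvalue) = 0.6972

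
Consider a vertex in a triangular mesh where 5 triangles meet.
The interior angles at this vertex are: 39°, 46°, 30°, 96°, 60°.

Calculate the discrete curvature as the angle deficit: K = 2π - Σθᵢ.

Sum of angles = 271°. K = 360° - 271° = 89° = 89π/180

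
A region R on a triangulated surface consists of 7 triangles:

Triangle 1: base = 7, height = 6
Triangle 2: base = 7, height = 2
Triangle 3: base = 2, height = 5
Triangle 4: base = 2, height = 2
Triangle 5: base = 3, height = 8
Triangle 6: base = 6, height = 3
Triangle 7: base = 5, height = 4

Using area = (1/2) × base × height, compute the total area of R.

(1/2)×7×6 + (1/2)×7×2 + (1/2)×2×5 + (1/2)×2×2 + (1/2)×3×8 + (1/2)×6×3 + (1/2)×5×4 = 66.0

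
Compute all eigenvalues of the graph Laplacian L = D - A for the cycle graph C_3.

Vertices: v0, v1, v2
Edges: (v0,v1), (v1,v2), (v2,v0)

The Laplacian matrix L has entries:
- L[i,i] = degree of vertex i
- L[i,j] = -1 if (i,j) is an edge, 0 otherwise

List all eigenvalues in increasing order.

The cycle graph C_n has Laplacian eigenvalues λ_k = 2 − 2cos(2πk/n), k = 0, 1, …, n−1. Here n = 3:
k=0: 2 − 2cos(0) = 0.0; k=1: 2 − 2cos(2π/3) = 3.0; k=2: 2 − 2cos(4π/3) = 3.0.
Laplacian eigenvalues (increasing order): [0.0, 3.0, 3.0]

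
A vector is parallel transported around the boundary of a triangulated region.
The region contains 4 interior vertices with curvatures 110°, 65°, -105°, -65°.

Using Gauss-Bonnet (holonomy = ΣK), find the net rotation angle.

Holonomy = total enclosed curvature = 110° + 65° + (-105°) + (-65°) = 5°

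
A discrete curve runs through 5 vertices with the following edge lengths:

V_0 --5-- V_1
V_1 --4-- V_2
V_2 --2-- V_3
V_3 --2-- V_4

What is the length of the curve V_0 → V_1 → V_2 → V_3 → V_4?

Arc length = 5 + 4 + 2 + 2 = 13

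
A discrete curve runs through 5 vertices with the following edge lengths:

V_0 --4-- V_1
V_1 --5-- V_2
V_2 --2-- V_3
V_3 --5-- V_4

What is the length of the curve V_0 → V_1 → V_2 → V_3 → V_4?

Arc length = 4 + 5 + 2 + 5 = 16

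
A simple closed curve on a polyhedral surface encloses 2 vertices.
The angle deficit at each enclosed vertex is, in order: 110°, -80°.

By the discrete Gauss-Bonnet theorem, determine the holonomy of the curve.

Holonomy = total enclosed curvature = 110° + (-80°) = 30°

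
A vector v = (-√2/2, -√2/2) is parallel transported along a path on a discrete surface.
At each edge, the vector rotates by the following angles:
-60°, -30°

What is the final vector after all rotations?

Total rotation: (-60°) + (-30°) = -90°. Final vector: (-0.7071, 0.7071)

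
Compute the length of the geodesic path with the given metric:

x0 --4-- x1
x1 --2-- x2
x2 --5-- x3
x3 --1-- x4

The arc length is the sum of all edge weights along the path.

Arc length = 4 + 2 + 5 + 1 = 12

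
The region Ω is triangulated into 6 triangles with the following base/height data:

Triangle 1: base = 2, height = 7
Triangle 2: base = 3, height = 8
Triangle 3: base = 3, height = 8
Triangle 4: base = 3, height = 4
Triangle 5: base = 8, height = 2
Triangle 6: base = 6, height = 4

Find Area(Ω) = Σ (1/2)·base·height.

(1/2)×2×7 + (1/2)×3×8 + (1/2)×3×8 + (1/2)×3×4 + (1/2)×8×2 + (1/2)×6×4 = 57.0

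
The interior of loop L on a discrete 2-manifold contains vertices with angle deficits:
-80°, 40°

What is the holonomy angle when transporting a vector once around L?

Holonomy = total enclosed curvature = (-80°) + 40° = -40°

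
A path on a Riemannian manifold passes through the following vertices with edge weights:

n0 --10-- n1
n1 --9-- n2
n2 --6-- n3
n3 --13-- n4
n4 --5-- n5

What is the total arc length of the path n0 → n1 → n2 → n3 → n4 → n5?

Arc length = 10 + 9 + 6 + 13 + 5 = 43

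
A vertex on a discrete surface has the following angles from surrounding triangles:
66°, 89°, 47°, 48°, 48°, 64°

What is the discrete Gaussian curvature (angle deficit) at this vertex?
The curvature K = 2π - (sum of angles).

Sum of angles = 362°. K = 360° - 362° = -2° = -π/90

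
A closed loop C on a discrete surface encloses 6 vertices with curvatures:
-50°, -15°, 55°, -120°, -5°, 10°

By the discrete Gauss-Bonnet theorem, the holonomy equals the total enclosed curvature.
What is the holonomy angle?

Holonomy = total enclosed curvature = (-50°) + (-15°) + 55° + (-120°) + (-5°) + 10° = -125°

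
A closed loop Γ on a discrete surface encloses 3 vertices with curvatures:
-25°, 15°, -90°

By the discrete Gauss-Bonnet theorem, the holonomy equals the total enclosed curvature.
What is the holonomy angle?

Holonomy = total enclosed curvature = (-25°) + 15° + (-90°) = -100°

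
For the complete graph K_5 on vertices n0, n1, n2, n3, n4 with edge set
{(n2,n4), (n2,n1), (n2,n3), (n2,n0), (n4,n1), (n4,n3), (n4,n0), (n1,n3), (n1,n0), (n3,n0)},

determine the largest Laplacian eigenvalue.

For the complete graph K_n, L = nI − J (J = all-ones matrix). J has eigenvalues n (once, eigenvector 𝟙) and 0 (multiplicity n−1), so L has eigenvalues 0 (once) and n (multiplicity n−1). Here n = 5: eigenvalue 0 once and 5 with multiplicity 4.
Laplacian eigenvalues: [0.0, 5.0, 5.0, 5.0, 5.0]. Largest eigenvalue (spectral radius) = 5.0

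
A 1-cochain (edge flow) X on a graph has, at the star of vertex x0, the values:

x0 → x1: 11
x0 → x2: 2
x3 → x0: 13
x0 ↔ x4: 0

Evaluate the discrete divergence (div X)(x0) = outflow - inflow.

Divergence = sum of outgoing flows = 11 + 2 + (-13) + 0 = 0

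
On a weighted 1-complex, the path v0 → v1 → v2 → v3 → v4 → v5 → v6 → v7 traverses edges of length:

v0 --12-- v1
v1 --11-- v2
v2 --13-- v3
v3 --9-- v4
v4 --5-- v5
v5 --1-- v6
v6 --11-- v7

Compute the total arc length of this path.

Arc length = 12 + 11 + 13 + 9 + 5 + 1 + 11 = 62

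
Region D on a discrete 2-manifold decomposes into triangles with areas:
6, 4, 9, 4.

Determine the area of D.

6 + 4 + 9 + 4 = 23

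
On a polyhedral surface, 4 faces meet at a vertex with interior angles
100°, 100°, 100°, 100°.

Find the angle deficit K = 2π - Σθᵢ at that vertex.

Sum of angles = 400°. K = 360° - 400° = -40°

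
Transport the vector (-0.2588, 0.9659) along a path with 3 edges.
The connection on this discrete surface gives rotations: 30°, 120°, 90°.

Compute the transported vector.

Total rotation: 30° + 120° + 90° = 240° ≡ -120° (mod 360°). Final vector: (0.9659, -0.2588)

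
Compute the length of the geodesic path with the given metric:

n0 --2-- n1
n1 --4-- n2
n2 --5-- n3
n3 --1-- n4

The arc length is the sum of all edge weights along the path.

Arc length = 2 + 4 + 5 + 1 = 12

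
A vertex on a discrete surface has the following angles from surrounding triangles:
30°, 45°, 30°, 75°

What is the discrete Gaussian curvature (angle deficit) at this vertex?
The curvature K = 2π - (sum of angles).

Sum of angles = 180°. K = 360° - 180° = 180° = π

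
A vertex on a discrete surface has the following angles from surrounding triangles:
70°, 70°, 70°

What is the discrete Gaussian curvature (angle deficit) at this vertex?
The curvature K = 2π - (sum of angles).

Sum of angles = 210°. K = 360° - 210° = 150°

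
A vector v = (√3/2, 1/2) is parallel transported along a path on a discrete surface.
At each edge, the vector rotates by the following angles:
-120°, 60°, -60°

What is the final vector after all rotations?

Total rotation: (-120°) + 60° + (-60°) = -120°. Final vector: (0, -1)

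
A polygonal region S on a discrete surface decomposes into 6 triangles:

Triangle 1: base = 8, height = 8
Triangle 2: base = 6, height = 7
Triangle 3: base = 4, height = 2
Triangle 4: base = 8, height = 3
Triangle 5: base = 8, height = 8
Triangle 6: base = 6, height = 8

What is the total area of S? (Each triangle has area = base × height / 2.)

(1/2)×8×8 + (1/2)×6×7 + (1/2)×4×2 + (1/2)×8×3 + (1/2)×8×8 + (1/2)×6×8 = 125.0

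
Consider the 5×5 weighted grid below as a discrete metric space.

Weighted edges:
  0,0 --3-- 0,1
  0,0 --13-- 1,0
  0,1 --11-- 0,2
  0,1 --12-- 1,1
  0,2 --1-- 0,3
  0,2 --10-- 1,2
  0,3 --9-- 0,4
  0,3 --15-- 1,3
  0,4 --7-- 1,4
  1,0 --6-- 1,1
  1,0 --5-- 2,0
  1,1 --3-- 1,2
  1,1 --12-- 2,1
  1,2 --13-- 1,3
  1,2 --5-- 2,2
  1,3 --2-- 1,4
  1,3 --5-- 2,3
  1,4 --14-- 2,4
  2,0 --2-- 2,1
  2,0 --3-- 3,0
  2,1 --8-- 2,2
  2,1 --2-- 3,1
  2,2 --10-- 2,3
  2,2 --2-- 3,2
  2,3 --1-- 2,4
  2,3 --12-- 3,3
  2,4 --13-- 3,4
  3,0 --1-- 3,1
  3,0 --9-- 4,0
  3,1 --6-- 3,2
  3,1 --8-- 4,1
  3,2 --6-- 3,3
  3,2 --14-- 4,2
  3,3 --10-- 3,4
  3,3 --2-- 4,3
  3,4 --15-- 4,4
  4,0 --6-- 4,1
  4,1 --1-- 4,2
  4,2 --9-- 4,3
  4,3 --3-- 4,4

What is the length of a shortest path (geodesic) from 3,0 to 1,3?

Shortest path: 3,0 → 3,1 → 3,2 → 2,2 → 2,3 → 1,3, total weight = 24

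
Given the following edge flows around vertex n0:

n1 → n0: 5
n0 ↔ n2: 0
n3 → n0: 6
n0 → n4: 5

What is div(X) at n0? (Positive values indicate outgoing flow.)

Divergence = sum of outgoing flows = (-5) + 0 + (-6) + 5 = -6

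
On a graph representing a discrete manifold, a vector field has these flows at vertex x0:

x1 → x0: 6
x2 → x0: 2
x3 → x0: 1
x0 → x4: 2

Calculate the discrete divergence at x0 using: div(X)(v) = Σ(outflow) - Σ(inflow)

Divergence = sum of outgoing flows = (-6) + (-2) + (-1) + 2 = -7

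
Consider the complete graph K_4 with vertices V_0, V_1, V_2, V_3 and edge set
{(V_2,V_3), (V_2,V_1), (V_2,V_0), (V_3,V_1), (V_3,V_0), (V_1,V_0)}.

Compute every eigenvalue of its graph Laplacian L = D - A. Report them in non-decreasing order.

For the complete graph K_n, L = nI − J (J = all-ones matrix). J has eigenvalues n (once, eigenvector 𝟙) and 0 (multiplicity n−1), so L has eigenvalues 0 (once) and n (multiplicity n−1). Here n = 4: eigenvalue 0 once and 4 with multiplicity 3.
Laplacian eigenvalues (increasing order): [0.0, 4.0, 4.0, 4.0]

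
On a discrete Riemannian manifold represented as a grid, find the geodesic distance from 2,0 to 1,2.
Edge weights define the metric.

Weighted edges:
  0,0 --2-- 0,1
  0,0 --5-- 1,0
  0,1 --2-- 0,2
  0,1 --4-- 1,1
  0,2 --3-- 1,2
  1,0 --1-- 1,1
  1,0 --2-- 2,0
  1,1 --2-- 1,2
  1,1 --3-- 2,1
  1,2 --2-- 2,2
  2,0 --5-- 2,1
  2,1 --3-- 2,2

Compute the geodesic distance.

Shortest path: 2,0 → 1,0 → 1,1 → 1,2, total weight = 5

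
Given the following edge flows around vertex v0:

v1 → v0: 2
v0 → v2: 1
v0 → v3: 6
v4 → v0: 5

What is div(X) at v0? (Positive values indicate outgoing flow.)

Divergence = sum of outgoing flows = (-2) + 1 + 6 + (-5) = 0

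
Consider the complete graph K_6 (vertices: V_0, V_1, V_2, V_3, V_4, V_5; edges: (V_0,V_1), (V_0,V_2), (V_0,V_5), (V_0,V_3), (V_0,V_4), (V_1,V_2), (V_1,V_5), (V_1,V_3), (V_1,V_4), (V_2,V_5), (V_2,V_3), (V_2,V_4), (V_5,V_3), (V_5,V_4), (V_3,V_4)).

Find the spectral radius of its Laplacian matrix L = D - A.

For the complete graph K_n, L = nI − J (J = all-ones matrix). J has eigenvalues n (once, eigenvector 𝟙) and 0 (multiplicity n−1), so L has eigenvalues 0 (once) and n (multiplicity n−1). Here n = 6: eigenvalue 0 once and 6 with multiplicity 5.
Laplacian eigenvalues: [0.0, 6.0, 6.0, 6.0, 6.0, 6.0]. Largest eigenvalue (spectral radius) = 6.0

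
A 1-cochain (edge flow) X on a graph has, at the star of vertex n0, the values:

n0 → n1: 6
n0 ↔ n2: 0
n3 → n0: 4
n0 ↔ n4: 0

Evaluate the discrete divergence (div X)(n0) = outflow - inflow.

Divergence = sum of outgoing flows = 6 + 0 + (-4) + 0 = 2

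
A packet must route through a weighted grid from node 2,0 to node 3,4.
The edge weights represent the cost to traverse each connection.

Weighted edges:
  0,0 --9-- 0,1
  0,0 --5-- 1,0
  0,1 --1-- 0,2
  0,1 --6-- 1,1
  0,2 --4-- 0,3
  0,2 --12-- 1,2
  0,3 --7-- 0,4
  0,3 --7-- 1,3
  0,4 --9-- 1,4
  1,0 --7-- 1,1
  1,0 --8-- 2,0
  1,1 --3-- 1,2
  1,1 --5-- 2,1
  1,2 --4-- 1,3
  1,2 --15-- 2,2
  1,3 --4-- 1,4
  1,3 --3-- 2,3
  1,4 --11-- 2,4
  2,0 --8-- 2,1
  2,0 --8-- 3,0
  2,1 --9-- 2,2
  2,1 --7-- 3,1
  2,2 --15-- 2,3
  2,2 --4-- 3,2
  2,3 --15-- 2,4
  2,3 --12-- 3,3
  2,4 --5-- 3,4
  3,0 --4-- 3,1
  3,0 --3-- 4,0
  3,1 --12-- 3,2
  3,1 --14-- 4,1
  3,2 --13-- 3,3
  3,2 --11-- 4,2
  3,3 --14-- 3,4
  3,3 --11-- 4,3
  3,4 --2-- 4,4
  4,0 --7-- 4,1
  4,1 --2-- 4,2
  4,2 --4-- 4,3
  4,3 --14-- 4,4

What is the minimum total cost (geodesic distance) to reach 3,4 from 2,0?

Shortest path: 2,0 → 2,1 → 1,1 → 1,2 → 1,3 → 1,4 → 2,4 → 3,4, total weight = 40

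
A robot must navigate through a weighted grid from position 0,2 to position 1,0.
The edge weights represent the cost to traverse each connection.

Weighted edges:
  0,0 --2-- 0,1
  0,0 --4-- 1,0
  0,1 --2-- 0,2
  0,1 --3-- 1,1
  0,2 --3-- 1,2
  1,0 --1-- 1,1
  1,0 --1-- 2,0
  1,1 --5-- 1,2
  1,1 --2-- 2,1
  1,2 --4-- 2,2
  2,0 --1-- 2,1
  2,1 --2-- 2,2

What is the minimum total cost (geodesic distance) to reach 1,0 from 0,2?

Shortest path: 0,2 → 0,1 → 1,1 → 1,0, total weight = 6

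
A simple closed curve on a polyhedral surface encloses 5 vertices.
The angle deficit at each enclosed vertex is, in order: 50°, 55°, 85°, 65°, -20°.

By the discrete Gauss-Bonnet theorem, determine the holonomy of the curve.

Holonomy = total enclosed curvature = 50° + 55° + 85° + 65° + (-20°) = 235°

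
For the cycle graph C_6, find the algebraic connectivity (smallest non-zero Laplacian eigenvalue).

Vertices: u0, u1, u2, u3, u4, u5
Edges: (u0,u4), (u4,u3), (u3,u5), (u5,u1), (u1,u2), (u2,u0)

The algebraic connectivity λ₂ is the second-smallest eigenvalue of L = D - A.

The cycle graph C_n has Laplacian eigenvalues λ_k = 2 − 2cos(2πk/n), k = 0, 1, …, n−1. Here n = 6:
k=0: 2 − 2cos(0) = 0.0; k=1: 2 − 2cos(π/3) = 1.0; k=2: 2 − 2cos(2π/3) = 3.0; k=3: 2 − 2cos(π) = 4.0; k=4: 2 − 2cos(4π/3) = 3.0; k=5: 2 − 2cos(5π/3) = 1.0.
Laplacian eigenvalues: [0.0, 1.0, 1.0, 3.0, 3.0, 4.0]. Algebraic connectivity (smallest non-zero eigenvalue) = 1.0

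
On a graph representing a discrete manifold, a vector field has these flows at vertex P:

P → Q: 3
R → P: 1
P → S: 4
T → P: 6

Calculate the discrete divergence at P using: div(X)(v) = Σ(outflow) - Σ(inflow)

Divergence = sum of outgoing flows = 3 + (-1) + 4 + (-6) = 0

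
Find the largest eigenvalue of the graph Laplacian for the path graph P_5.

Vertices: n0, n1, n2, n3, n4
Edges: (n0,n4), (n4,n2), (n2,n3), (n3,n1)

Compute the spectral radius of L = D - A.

The path graph P_n has Laplacian eigenvalues λ_k = 2 − 2cos(kπ/n), k = 0, 1, …, n−1. Here n = 5:
k=0: 2 − 2cos(0) = 0.0; k=1: 2 − 2cos(π/5) = 0.382; k=2: 2 − 2cos(2π/5) = 1.382; k=3: 2 − 2cos(3π/5) = 2.618; k=4: 2 − 2cos(4π/5) = 3.618.
Laplacian eigenvalues: [0.0, 0.382, 1.382, 2.618, 3.618]. Largest eigenvalue (spectral radius) = 3.618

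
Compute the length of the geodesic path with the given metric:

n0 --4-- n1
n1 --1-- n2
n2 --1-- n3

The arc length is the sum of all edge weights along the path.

Arc length = 4 + 1 + 1 = 6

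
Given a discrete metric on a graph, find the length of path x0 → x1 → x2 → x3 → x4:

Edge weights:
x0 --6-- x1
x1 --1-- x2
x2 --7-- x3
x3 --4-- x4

Arc length = 6 + 1 + 7 + 4 = 18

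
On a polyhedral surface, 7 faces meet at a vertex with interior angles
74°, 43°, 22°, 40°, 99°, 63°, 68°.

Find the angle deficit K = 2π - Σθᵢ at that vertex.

Sum of angles = 409°. K = 360° - 409° = -49° = -49π/180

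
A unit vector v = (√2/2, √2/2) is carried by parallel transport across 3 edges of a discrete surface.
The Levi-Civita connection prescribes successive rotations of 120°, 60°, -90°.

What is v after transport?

Total rotation: 120° + 60° + (-90°) = 90°. Final vector: (-0.7071, 0.7071)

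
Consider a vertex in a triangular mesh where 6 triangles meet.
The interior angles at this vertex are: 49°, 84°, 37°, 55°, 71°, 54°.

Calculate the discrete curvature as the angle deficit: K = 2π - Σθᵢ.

Sum of angles = 350°. K = 360° - 350° = 10° = π/18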